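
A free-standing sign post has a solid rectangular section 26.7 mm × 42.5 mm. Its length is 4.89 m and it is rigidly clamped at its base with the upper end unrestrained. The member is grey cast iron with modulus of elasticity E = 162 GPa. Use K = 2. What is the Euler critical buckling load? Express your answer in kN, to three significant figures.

P_cr ≈ 1.13 kN

Buckling occurs about the weak axis: I_min = h·b³/12 with b = 26.7 mm (the shorter side).
I_min = 42.5×26.7³/12 = 6.741×10^4 mm⁴
I = 6.741×10^4 mm⁴ = 6.741×10^-8 m⁴
Effective length L_e = K·L = 2 × 4.89 = 9.780 m
P_cr = π²EI / L_e² = π² × 162×10⁹ × 6.741×10^-8 / 9.780² = 1.127×10^3 N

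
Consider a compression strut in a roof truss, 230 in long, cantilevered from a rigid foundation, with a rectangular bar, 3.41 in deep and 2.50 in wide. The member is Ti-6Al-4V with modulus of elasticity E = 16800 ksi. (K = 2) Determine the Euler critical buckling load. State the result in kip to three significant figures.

Buckling occurs about the weak axis: I_min = h·b³/12 with b = 2.50 in (the shorter side).
I_min = 3.41×2.50³/12 = 4.440 in⁴
Effective length L_e = K·L = 2 × 230 = 460.0 in
P_cr = π²EI / L_e² = π² × 16800×10³ × 4.440 / 460.0² = 3.479×10^3 lb

P_cr ≈ 3.48 kip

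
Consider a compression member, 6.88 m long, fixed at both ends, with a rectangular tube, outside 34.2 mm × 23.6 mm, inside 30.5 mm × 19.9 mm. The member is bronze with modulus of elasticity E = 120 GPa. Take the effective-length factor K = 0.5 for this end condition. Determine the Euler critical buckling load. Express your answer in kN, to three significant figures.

Weak-axis I_min = (h_o·b_o³ − h_i·b_i³)/12 with b_o = 23.6, b_i = 19.90 mm (shorter outer/inner sides).
I_min = (34.2×23.6³ − 30.50×19.90³)/12 = 1.743×10^4 mm⁴
I = 1.743×10^4 mm⁴ = 1.743×10^-8 m⁴
Effective length L_e = K·L = 0.5 × 6.88 = 3.440 m
P_cr = π²EI / L_e² = π² × 120×10⁹ × 1.743×10^-8 / 3.440² = 1.745×10^3 N

P_cr ≈ 1.74 kN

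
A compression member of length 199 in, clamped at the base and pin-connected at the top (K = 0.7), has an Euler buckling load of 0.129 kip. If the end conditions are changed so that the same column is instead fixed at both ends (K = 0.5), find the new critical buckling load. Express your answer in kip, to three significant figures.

P_cr ∝ 1/K², so P_cr,new = P_cr,old × (K_old/K_new)² = 0.129 × (0.7/0.5)²
= 0.129 × 1.960 = 0.253 kip

P_cr ≈ 0.253 kip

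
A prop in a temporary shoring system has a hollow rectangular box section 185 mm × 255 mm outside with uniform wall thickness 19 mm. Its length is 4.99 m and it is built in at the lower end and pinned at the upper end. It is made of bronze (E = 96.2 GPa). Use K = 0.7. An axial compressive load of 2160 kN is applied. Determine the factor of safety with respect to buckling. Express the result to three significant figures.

n ≈ 2.78

Inner dimensions: h_i = 255 − 2×19 = 217.0 mm, b_i = 185 − 2×19 = 147.0 mm
Weak-axis I_min = (h_o·b_o³ − h_i·b_i³)/12 with b_o = 185, b_i = 147.0 mm (shorter outer/inner sides).
I_min = (255×185³ − 217.0×147.0³)/12 = 7.710×10^7 mm⁴
I = 7.710×10^7 mm⁴ = 7.710×10^-5 m⁴
Effective length L_e = K·L = 0.7 × 4.99 = 3.493 m
P_cr = π²EI / L_e² = π² × 96.2×10⁹ × 7.710×10^-5 / 3.493² = 6.000×10^6 N
Factor of safety n = P_cr / P = 6000.1 / 2160 = 2.78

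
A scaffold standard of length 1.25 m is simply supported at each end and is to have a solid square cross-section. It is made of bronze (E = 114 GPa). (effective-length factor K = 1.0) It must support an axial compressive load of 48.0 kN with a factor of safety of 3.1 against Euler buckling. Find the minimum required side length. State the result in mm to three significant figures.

a ≈ 39.7 mm

Required P_cr = n·P = 3.1 × 48.0 = 148.8 kN
L_e = K·L = 1 × 1.25 = 1.250 m
Required I = P_cr·L_e²/(π²E) = 1.488×10^5 × 1.250² / (π² × 1.14×10^11) = 2.066×10^-7 m⁴
I_req = 2.066×10^5 mm⁴
Solid square: I = a⁴/12  ⇒  a = (12I)^(1/4) = (12×2.066×10^5)^(1/4) = 39.7 mm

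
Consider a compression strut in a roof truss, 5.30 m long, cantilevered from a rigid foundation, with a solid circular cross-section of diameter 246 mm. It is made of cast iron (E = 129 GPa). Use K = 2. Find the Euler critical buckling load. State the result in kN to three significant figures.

I = πd⁴/64 = π×246⁴/64 = 1.798×10^8 mm⁴
I = 1.798×10^8 mm⁴ = 1.798×10^-4 m⁴
Effective length L_e = K·L = 2 × 5.30 = 10.60 m
P_cr = π²EI / L_e² = π² × 129×10⁹ × 1.798×10^-4 / 10.60² = 2.037×10^6 N

P_cr ≈ 2040 kN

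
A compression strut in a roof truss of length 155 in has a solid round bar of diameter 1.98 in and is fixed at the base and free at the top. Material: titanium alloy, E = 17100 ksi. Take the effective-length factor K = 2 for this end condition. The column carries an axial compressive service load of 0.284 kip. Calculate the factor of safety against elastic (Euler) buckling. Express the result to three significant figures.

I = πd⁴/64 = π×1.98⁴/64 = 0.7545 in⁴
Effective length L_e = K·L = 2 × 155 = 310.0 in
P_cr = π²EI / L_e² = π² × 17100×10³ × 0.7545 / 310.0² = 1.325×10^3 lb
Factor of safety n = P_cr / P = 1.3250 / 0.284 = 4.67

n ≈ 4.67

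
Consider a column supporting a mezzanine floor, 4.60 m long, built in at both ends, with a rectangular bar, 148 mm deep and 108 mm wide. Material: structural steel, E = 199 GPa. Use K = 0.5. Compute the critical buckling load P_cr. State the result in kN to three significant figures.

Buckling occurs about the weak axis: I_min = h·b³/12 with b = 108 mm (the shorter side).
I_min = 148×108³/12 = 1.554×10^7 mm⁴
I = 1.554×10^7 mm⁴ = 1.554×10^-5 m⁴
Effective length L_e = K·L = 0.5 × 4.60 = 2.300 m
P_cr = π²EI / L_e² = π² × 199×10⁹ × 1.554×10^-5 / 2.300² = 5.768×10^6 N

P_cr ≈ 5770 kN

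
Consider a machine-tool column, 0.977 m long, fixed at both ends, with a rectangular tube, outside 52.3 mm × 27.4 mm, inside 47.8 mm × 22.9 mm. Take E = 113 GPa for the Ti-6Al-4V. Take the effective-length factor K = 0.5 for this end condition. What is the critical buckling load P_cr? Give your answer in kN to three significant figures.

P_cr ≈ 195 kN

Weak-axis I_min = (h_o·b_o³ − h_i·b_i³)/12 with b_o = 27.4, b_i = 22.90 mm (shorter outer/inner sides).
I_min = (52.3×27.4³ − 47.80×22.90³)/12 = 4.182×10^4 mm⁴
I = 4.182×10^4 mm⁴ = 4.182×10^-8 m⁴
Effective length L_e = K·L = 0.5 × 0.977 = 0.4885 m
P_cr = π²EI / L_e² = π² × 113×10⁹ × 4.182×10^-8 / 0.4885² = 1.954×10^5 N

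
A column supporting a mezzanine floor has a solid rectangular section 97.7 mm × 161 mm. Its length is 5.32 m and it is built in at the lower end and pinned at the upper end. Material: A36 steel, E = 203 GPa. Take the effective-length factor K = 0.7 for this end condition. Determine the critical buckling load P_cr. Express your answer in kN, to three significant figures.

P_cr ≈ 1810 kN

Buckling occurs about the weak axis: I_min = h·b³/12 with b = 97.7 mm (the shorter side).
I_min = 161×97.7³/12 = 1.251×10^7 mm⁴
I = 1.251×10^7 mm⁴ = 1.251×10^-5 m⁴
Effective length L_e = K·L = 0.7 × 5.32 = 3.724 m
P_cr = π²EI / L_e² = π² × 203×10⁹ × 1.251×10^-5 / 3.724² = 1.808×10^6 N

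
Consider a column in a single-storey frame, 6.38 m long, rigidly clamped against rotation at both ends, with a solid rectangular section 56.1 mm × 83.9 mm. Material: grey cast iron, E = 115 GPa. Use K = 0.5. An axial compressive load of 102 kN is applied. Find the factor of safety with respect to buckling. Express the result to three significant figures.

n ≈ 1.35

Buckling occurs about the weak axis: I_min = h·b³/12 with b = 56.1 mm (the shorter side).
I_min = 83.9×56.1³/12 = 1.234×10^6 mm⁴
I = 1.234×10^6 mm⁴ = 1.234×10^-6 m⁴
Effective length L_e = K·L = 0.5 × 6.38 = 3.190 m
P_cr = π²EI / L_e² = π² × 115×10⁹ × 1.234×10^-6 / 3.190² = 1.377×10^5 N
Factor of safety n = P_cr / P = 137.68 / 102 = 1.35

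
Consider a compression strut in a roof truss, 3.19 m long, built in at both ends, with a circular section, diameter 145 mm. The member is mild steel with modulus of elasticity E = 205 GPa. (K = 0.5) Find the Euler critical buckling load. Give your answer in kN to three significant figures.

I = πd⁴/64 = π×145⁴/64 = 2.170×10^7 mm⁴
I = 2.170×10^7 mm⁴ = 2.170×10^-5 m⁴
Effective length L_e = K·L = 0.5 × 3.19 = 1.595 m
P_cr = π²EI / L_e² = π² × 205×10⁹ × 2.170×10^-5 / 1.595² = 1.726×10^7 N

P_cr ≈ 17300 kN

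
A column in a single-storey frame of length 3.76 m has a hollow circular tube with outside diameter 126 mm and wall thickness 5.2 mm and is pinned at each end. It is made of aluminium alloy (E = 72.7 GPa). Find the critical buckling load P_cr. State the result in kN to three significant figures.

Inner diameter d_i = 126 − 2×5.2 = 115.6 mm
I = π(d_o⁴ − d_i⁴)/64 = π(126⁴ − 115.6⁴)/64 = 3.606×10^6 mm⁴
I = 3.606×10^6 mm⁴ = 3.606×10^-6 m⁴
Effective length L_e = K·L = 1 × 3.76 = 3.760 m
P_cr = π²EI / L_e² = π² × 72.7×10⁹ × 3.606×10^-6 / 3.760² = 1.830×10^5 N

P_cr ≈ 183 kN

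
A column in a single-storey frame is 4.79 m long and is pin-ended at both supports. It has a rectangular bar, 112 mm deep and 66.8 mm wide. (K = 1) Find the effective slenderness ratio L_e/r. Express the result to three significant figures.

Buckling occurs about the weak axis: I_min = h·b³/12 with b = 66.8 mm (the shorter side).
I_min = 112×66.8³/12 = 2.782×10^6 mm⁴
A = 7.482×10^3 mm²;  r_min = √(I/A) = √(2.782×10^6/7.482×10^3) = 19.28 mm
L_e = K·L = 1 × 4.79 m = 4.790 m = 4790.0 mm
λ = L_e / r_min = 4790.0 / 19.28 = 248

λ ≈ 248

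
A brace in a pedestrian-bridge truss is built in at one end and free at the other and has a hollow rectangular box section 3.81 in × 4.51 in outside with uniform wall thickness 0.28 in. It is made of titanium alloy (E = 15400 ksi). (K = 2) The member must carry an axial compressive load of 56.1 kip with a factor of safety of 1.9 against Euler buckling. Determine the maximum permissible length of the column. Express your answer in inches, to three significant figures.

L_max ≈ 58.2 in

Inner dimensions: h_i = 4.51 − 2×0.28 = 3.950 in, b_i = 3.81 − 2×0.28 = 3.250 in
Weak-axis I_min = (h_o·b_o³ − h_i·b_i³)/12 with b_o = 3.81, b_i = 3.250 in (shorter outer/inner sides).
I_min = (4.51×3.81³ − 3.950×3.250³)/12 = 9.486 in⁴
Required critical load P_cr = n·P = 1.9 × 56.1 = 106.6 kip = 1.066×10^5 lb
From P_cr = π²EI/(K·L)²:  L = (1/K)·√(π²EI/P_cr) = (1/2)·√(π²×1.54×10^7×9.486/1.066×10^5)
L = 58.2 in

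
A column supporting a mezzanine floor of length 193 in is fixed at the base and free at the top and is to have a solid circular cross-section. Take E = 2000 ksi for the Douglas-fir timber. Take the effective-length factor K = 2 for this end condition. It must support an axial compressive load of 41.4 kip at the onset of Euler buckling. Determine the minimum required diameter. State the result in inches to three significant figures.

L_e = K·L = 2 × 193 = 386.0 in
Required I = P_cr·L_e²/(π²E) = 4.140×10^4 × 386.0² / (π² × 2.00×10^6) = 312.5 in⁴
Solid circle: I = πd⁴/64  ⇒  d = (64I/π)^(1/4) = (64×312.5/π)^(1/4) = 8.93 in

d ≈ 8.93 in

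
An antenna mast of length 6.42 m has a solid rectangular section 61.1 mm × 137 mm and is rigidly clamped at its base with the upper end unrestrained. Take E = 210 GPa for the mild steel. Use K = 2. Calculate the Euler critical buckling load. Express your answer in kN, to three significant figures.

P_cr ≈ 32.7 kN

Buckling occurs about the weak axis: I_min = h·b³/12 with b = 61.1 mm (the shorter side).
I_min = 137×61.1³/12 = 2.604×10^6 mm⁴
I = 2.604×10^6 mm⁴ = 2.604×10^-6 m⁴
Effective length L_e = K·L = 2 × 6.42 = 12.84 m
P_cr = π²EI / L_e² = π² × 210×10⁹ × 2.604×10^-6 / 12.84² = 3.274×10^4 N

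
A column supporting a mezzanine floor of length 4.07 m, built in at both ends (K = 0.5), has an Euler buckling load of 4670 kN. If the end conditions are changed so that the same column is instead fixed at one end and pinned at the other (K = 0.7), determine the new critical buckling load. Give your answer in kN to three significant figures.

P_cr ≈ 2380 kN

P_cr ∝ 1/K², so P_cr,new = P_cr,old × (K_old/K_new)² = 4670 × (0.5/0.7)²
= 4670 × 0.5102 = 2380 kN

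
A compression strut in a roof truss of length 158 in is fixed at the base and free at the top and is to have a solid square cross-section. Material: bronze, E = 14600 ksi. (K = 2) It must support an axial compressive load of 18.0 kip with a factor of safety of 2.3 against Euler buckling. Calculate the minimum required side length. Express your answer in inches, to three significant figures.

a ≈ 4.31 in

Required P_cr = n·P = 2.3 × 18.0 = 41.40 kip
L_e = K·L = 2 × 158 = 316.0 in
Required I = P_cr·L_e²/(π²E) = 4.140×10^4 × 316.0² / (π² × 1.46×10^7) = 28.69 in⁴
Solid square: I = a⁴/12  ⇒  a = (12I)^(1/4) = (12×28.69)^(1/4) = 4.31 in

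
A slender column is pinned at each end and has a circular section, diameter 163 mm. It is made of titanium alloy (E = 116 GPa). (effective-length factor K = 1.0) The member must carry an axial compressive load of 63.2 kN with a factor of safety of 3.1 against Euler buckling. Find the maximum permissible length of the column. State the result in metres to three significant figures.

L_max ≈ 14.2 m

I = πd⁴/64 = π×163⁴/64 = 3.465×10^7 mm⁴
I = 3.465×10^-5 m⁴
Required critical load P_cr = n·P = 3.1 × 63.2 = 195.9 kN = 1.959×10^5 N
From P_cr = π²EI/(K·L)²:  L = (1/K)·√(π²EI/P_cr) = (1/1)·√(π²×1.16×10^11×3.465×10^-5/1.959×10^5)
L = 14.2 m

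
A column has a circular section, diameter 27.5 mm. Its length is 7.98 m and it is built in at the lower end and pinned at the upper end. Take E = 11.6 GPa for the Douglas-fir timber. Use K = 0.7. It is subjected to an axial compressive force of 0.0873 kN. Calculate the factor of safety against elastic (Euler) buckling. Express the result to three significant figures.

n ≈ 1.18

I = πd⁴/64 = π×27.5⁴/64 = 2.807×10^4 mm⁴
I = 2.807×10^4 mm⁴ = 2.807×10^-8 m⁴
Effective length L_e = K·L = 0.7 × 7.98 = 5.586 m
P_cr = π²EI / L_e² = π² × 11.6×10⁹ × 2.807×10^-8 / 5.586² = 103.0 N
Factor of safety n = P_cr / P = 0.10300 / 0.0873 = 1.18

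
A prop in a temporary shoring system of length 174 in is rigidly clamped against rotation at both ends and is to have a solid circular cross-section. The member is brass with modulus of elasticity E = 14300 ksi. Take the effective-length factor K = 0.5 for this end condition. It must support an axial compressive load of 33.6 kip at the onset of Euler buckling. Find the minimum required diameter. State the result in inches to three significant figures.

L_e = K·L = 0.5 × 174 = 87.00 in
Required I = P_cr·L_e²/(π²E) = 3.360×10^4 × 87.00² / (π² × 1.43×10^7) = 1.802 in⁴
Solid circle: I = πd⁴/64  ⇒  d = (64I/π)^(1/4) = (64×1.802/π)^(1/4) = 2.46 in

d ≈ 2.46 in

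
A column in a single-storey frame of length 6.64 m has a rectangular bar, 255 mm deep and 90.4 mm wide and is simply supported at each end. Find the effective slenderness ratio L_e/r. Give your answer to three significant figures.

For a rectangle r_min = b/√12 = 90.4/√12 = 26.10 mm
L_e = K·L = 1 × 6.64 m = 6.640 m = 6640.0 mm
λ = L_e / r_min = 6640.0 / 26.10 = 254

λ ≈ 254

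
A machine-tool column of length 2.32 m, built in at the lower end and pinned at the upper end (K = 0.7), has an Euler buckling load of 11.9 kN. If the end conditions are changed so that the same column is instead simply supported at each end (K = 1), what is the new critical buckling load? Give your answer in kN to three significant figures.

P_cr ≈ 5.83 kN

P_cr ∝ 1/K², so P_cr,new = P_cr,old × (K_old/K_new)² = 11.9 × (0.7/1)²
= 11.9 × 0.4900 = 5.83 kN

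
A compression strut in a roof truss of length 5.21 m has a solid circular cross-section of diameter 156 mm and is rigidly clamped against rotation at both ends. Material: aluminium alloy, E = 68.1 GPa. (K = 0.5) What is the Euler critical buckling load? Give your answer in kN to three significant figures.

P_cr ≈ 2880 kN

I = πd⁴/64 = π×156⁴/64 = 2.907×10^7 mm⁴
I = 2.907×10^7 mm⁴ = 2.907×10^-5 m⁴
Effective length L_e = K·L = 0.5 × 5.21 = 2.605 m
P_cr = π²EI / L_e² = π² × 68.1×10⁹ × 2.907×10^-5 / 2.605² = 2.879×10^6 N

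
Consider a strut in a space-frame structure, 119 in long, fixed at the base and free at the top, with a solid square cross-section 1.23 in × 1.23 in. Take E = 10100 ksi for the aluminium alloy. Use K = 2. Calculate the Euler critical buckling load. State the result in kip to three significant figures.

I = a⁴/12 = 1.23⁴/12 = 0.1907 in⁴
Effective length L_e = K·L = 2 × 119 = 238.0 in
P_cr = π²EI / L_e² = π² × 10100×10³ × 0.1907 / 238.0² = 335.7 lb

P_cr ≈ 0.336 kip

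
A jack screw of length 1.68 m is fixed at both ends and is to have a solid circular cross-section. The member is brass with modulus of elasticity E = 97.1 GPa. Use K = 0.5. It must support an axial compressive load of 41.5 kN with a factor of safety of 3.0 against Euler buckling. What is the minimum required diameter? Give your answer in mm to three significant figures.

Required P_cr = n·P = 3.0 × 41.5 = 124.5 kN
L_e = K·L = 0.5 × 1.68 = 0.8400 m
Required I = P_cr·L_e²/(π²E) = 1.245×10^5 × 0.8400² / (π² × 9.71×10^10) = 9.167×10^-8 m⁴
I_req = 9.167×10^4 mm⁴
Solid circle: I = πd⁴/64  ⇒  d = (64I/π)^(1/4) = (64×9.167×10^4/π)^(1/4) = 37.0 mm

d ≈ 37.0 mm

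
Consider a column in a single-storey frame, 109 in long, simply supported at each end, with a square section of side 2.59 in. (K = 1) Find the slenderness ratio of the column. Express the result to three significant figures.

λ ≈ 146

For a square r = a/√12 = 2.59/√12 = 0.7477 in
L_e = K·L = 1 × 109 = 109.0 in
λ = L_e / r_min = 109.00 / 0.7477 = 146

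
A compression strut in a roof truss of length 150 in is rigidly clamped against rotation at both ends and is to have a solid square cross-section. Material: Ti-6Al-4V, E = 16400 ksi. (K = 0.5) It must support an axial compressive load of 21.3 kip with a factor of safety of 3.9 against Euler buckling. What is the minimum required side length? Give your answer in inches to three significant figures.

a ≈ 2.43 in

Required P_cr = n·P = 3.9 × 21.3 = 83.07 kip
L_e = K·L = 0.5 × 150 = 75.00 in
Required I = P_cr·L_e²/(π²E) = 8.307×10^4 × 75.00² / (π² × 1.64×10^7) = 2.887 in⁴
Solid square: I = a⁴/12  ⇒  a = (12I)^(1/4) = (12×2.887)^(1/4) = 2.43 in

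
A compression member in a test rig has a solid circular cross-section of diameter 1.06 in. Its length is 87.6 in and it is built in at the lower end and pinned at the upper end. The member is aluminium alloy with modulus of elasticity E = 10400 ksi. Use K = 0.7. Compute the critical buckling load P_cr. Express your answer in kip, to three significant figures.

I = πd⁴/64 = π×1.06⁴/64 = 6.197×10^-2 in⁴
Effective length L_e = K·L = 0.7 × 87.6 = 61.32 in
P_cr = π²EI / L_e² = π² × 10400×10³ × 6.197×10^-2 / 61.32² = 1.692×10^3 lb

P_cr ≈ 1.69 kip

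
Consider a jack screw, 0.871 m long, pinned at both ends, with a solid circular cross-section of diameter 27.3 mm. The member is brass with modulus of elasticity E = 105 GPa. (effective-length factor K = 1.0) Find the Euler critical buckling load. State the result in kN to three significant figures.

I = πd⁴/64 = π×27.3⁴/64 = 2.727×10^4 mm⁴
I = 2.727×10^4 mm⁴ = 2.727×10^-8 m⁴
Effective length L_e = K·L = 1 × 0.871 = 0.8710 m
P_cr = π²EI / L_e² = π² × 105×10⁹ × 2.727×10^-8 / 0.8710² = 3.725×10^4 N

P_cr ≈ 37.2 kN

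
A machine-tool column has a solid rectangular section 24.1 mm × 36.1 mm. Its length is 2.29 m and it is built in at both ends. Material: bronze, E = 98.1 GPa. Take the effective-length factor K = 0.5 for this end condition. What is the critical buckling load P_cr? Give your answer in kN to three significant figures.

P_cr ≈ 31.1 kN

Buckling occurs about the weak axis: I_min = h·b³/12 with b = 24.1 mm (the shorter side).
I_min = 36.1×24.1³/12 = 4.211×10^4 mm⁴
I = 4.211×10^4 mm⁴ = 4.211×10^-8 m⁴
Effective length L_e = K·L = 0.5 × 2.29 = 1.145 m
P_cr = π²EI / L_e² = π² × 98.1×10⁹ × 4.211×10^-8 / 1.145² = 3.110×10^4 N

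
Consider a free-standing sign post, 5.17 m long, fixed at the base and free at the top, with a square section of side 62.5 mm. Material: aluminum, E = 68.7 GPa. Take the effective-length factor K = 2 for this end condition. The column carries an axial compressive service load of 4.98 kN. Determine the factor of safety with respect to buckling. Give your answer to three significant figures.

n ≈ 1.62

I = a⁴/12 = 62.5⁴/12 = 1.272×10^6 mm⁴
I = 1.272×10^6 mm⁴ = 1.272×10^-6 m⁴
Effective length L_e = K·L = 2 × 5.17 = 10.34 m
P_cr = π²EI / L_e² = π² × 68.7×10⁹ × 1.272×10^-6 / 10.34² = 8.064×10^3 N
Factor of safety n = P_cr / P = 8.0641 / 4.98 = 1.62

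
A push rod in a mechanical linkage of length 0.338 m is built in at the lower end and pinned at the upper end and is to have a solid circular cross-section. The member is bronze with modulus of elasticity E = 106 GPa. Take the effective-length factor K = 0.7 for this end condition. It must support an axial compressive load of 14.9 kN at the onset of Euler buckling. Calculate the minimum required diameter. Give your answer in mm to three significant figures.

L_e = K·L = 0.7 × 0.338 = 0.2366 m
Required I = P_cr·L_e²/(π²E) = 1.490×10^4 × 0.2366² / (π² × 1.06×10^11) = 7.973×10^-10 m⁴
I_req = 797.3 mm⁴
Solid circle: I = πd⁴/64  ⇒  d = (64I/π)^(1/4) = (64×797.3/π)^(1/4) = 11.3 mm

d ≈ 11.3 mm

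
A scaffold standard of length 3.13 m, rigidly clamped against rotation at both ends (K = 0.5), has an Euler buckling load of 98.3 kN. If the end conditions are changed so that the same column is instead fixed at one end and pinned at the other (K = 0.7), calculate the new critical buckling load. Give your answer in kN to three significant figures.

P_cr ≈ 50.2 kN

P_cr ∝ 1/K², so P_cr,new = P_cr,old × (K_old/K_new)² = 98.3 × (0.5/0.7)²
= 98.3 × 0.5102 = 50.2 kN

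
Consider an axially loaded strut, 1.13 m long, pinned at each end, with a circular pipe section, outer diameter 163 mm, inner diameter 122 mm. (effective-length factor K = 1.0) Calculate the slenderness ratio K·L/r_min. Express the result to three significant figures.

λ ≈ 22.2

d_o = 163 mm, d_i = 122 mm
I = π(d_o⁴ − d_i⁴)/64 = π(163⁴ − 122.0⁴)/64 = 2.378×10^7 mm⁴
A = 9.177×10^3 mm²;  r_min = √(I/A) = √(2.378×10^7/9.177×10^3) = 50.90 mm
L_e = K·L = 1 × 1.13 m = 1.130 m = 1130.0 mm
λ = L_e / r_min = 1130.0 / 50.90 = 22.2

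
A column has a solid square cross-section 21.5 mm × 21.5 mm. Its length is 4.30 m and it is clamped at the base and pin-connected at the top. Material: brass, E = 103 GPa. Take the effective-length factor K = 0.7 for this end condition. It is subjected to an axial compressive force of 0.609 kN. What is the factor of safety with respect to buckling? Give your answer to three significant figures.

n ≈ 3.28

I = a⁴/12 = 21.5⁴/12 = 1.781×10^4 mm⁴
I = 1.781×10^4 mm⁴ = 1.781×10^-8 m⁴
Effective length L_e = K·L = 0.7 × 4.30 = 3.010 m
P_cr = π²EI / L_e² = π² × 103×10⁹ × 1.781×10^-8 / 3.010² = 1.998×10^3 N
Factor of safety n = P_cr / P = 1.9979 / 0.609 = 3.28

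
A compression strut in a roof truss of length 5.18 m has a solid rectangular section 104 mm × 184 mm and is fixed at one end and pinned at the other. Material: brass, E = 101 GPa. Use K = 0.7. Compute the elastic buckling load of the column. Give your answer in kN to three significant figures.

Buckling occurs about the weak axis: I_min = h·b³/12 with b = 104 mm (the shorter side).
I_min = 184×104³/12 = 1.725×10^7 mm⁴
I = 1.725×10^7 mm⁴ = 1.725×10^-5 m⁴
Effective length L_e = K·L = 0.7 × 5.18 = 3.626 m
P_cr = π²EI / L_e² = π² × 101×10⁹ × 1.725×10^-5 / 3.626² = 1.308×10^6 N

P_cr ≈ 1310 kN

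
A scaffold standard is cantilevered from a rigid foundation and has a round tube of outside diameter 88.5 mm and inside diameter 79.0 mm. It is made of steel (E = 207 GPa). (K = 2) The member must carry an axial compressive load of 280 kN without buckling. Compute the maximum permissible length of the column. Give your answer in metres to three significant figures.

L_max ≈ 1.42 m

d_o = 88.5 mm, d_i = 79.0 mm
I = π(d_o⁴ − d_i⁴)/64 = π(88.5⁴ − 79.00⁴)/64 = 1.099×10^6 mm⁴
I = 1.099×10^-6 m⁴
At the buckling limit P_cr = P = 2.800×10^5 N
From P_cr = π²EI/(K·L)²:  L = (1/K)·√(π²EI/P_cr) = (1/2)·√(π²×2.07×10^11×1.099×10^-6/2.800×10^5)
L = 1.42 m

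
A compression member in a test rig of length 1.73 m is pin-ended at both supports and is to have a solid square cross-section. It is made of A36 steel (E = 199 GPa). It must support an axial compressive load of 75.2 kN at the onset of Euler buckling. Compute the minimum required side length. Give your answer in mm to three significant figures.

a ≈ 34.2 mm

L_e = K·L = 1 × 1.73 = 1.730 m
Required I = P_cr·L_e²/(π²E) = 7.520×10^4 × 1.730² / (π² × 1.99×10^11) = 1.146×10^-7 m⁴
I_req = 1.146×10^5 mm⁴
Solid square: I = a⁴/12  ⇒  a = (12I)^(1/4) = (12×1.146×10^5)^(1/4) = 34.2 mm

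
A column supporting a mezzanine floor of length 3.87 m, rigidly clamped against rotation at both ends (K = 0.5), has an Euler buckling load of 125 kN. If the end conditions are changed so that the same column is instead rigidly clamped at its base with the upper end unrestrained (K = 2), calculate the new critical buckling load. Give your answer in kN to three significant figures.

P_cr ≈ 7.81 kN

P_cr ∝ 1/K², so P_cr,new = P_cr,old × (K_old/K_new)² = 125 × (0.5/2)²
= 125 × 0.06250 = 7.81 kN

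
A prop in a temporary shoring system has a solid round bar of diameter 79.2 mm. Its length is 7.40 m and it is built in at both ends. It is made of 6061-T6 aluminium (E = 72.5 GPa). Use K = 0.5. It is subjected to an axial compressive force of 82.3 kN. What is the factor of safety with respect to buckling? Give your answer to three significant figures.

I = πd⁴/64 = π×79.2⁴/64 = 1.931×10^6 mm⁴
I = 1.931×10^6 mm⁴ = 1.931×10^-6 m⁴
Effective length L_e = K·L = 0.5 × 7.40 = 3.700 m
P_cr = π²EI / L_e² = π² × 72.5×10⁹ × 1.931×10^-6 / 3.700² = 1.009×10^5 N
Factor of safety n = P_cr / P = 100.95 / 82.3 = 1.23

n ≈ 1.23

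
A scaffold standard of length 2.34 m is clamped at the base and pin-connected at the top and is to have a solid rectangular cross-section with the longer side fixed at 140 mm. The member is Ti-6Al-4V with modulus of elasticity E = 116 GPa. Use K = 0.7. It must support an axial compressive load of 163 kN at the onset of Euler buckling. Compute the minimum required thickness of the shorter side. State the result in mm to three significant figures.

L_e = K·L = 0.7 × 2.34 = 1.638 m
Required I = P_cr·L_e²/(π²E) = 1.630×10^5 × 1.638² / (π² × 1.16×10^11) = 3.820×10^-7 m⁴
I_req = 3.820×10^5 mm⁴
Rectangle, weak axis: I_min = h·b³/12 with h = 140 mm fixed  ⇒  b = (12I/h)^(1/3) = 32.0 mm

b ≈ 32.0 mm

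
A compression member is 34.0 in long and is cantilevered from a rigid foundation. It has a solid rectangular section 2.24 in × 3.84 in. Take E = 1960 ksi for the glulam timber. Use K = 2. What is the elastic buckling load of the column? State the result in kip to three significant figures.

P_cr ≈ 15.0 kip

Buckling occurs about the weak axis: I_min = h·b³/12 with b = 2.24 in (the shorter side).
I_min = 3.84×2.24³/12 = 3.597 in⁴
Effective length L_e = K·L = 2 × 34.0 = 68.00 in
P_cr = π²EI / L_e² = π² × 1960×10³ × 3.597 / 68.00² = 1.505×10^4 lb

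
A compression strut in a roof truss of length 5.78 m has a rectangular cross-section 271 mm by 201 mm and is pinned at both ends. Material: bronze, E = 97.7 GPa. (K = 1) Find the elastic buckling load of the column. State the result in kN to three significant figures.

Buckling occurs about the weak axis: I_min = h·b³/12 with b = 201 mm (the shorter side).
I_min = 271×201³/12 = 1.834×10^8 mm⁴
I = 1.834×10^8 mm⁴ = 1.834×10^-4 m⁴
Effective length L_e = K·L = 1 × 5.78 = 5.780 m
P_cr = π²EI / L_e² = π² × 97.7×10⁹ × 1.834×10^-4 / 5.780² = 5.293×10^6 N

P_cr ≈ 5290 kN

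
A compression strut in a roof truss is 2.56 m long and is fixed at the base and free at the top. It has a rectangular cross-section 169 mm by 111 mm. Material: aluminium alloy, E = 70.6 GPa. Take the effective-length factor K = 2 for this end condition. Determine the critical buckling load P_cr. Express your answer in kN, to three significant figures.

Buckling occurs about the weak axis: I_min = h·b³/12 with b = 111 mm (the shorter side).
I_min = 169×111³/12 = 1.926×10^7 mm⁴
I = 1.926×10^7 mm⁴ = 1.926×10^-5 m⁴
Effective length L_e = K·L = 2 × 2.56 = 5.120 m
P_cr = π²EI / L_e² = π² × 70.6×10⁹ × 1.926×10^-5 / 5.120² = 5.120×10^5 N

P_cr ≈ 512 kN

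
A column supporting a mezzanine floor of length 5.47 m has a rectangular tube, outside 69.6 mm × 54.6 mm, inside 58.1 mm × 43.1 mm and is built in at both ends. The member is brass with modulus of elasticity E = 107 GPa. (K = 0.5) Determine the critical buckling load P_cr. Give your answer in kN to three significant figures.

P_cr ≈ 78.6 kN

Weak-axis I_min = (h_o·b_o³ − h_i·b_i³)/12 with b_o = 54.6, b_i = 43.10 mm (shorter outer/inner sides).
I_min = (69.6×54.6³ − 58.10×43.10³)/12 = 5.564×10^5 mm⁴
I = 5.564×10^5 mm⁴ = 5.564×10^-7 m⁴
Effective length L_e = K·L = 0.5 × 5.47 = 2.735 m
P_cr = π²EI / L_e² = π² × 107×10⁹ × 5.564×10^-7 / 2.735² = 7.856×10^4 N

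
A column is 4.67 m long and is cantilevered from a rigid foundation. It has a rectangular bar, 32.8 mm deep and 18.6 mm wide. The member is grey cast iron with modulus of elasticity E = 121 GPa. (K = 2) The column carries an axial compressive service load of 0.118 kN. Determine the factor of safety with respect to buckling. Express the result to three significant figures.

n ≈ 2.04

Buckling occurs about the weak axis: I_min = h·b³/12 with b = 18.6 mm (the shorter side).
I_min = 32.8×18.6³/12 = 1.759×10^4 mm⁴
I = 1.759×10^4 mm⁴ = 1.759×10^-8 m⁴
Effective length L_e = K·L = 2 × 4.67 = 9.340 m
P_cr = π²EI / L_e² = π² × 121×10⁹ × 1.759×10^-8 / 9.340² = 240.8 N
Factor of safety n = P_cr / P = 0.24078 / 0.118 = 2.04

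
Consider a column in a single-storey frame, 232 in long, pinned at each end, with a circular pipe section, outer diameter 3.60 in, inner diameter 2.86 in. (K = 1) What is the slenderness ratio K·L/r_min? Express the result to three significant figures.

λ ≈ 202

d_o = 3.60 in, d_i = 2.86 in
I = π(d_o⁴ − d_i⁴)/64 = π(3.60⁴ − 2.860⁴)/64 = 4.961 in⁴
A = 3.755 in²;  r_min = √(I/A) = √(4.961/3.755) = 1.149 in
L_e = K·L = 1 × 232 = 232.0 in
λ = L_e / r_min = 232.00 / 1.149 = 202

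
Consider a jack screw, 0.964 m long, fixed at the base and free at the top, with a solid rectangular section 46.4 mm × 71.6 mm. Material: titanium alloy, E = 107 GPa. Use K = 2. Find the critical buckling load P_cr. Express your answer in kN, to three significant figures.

Buckling occurs about the weak axis: I_min = h·b³/12 with b = 46.4 mm (the shorter side).
I_min = 71.6×46.4³/12 = 5.961×10^5 mm⁴
I = 5.961×10^5 mm⁴ = 5.961×10^-7 m⁴
Effective length L_e = K·L = 2 × 0.964 = 1.928 m
P_cr = π²EI / L_e² = π² × 107×10⁹ × 5.961×10^-7 / 1.928² = 1.693×10^5 N

P_cr ≈ 169 kN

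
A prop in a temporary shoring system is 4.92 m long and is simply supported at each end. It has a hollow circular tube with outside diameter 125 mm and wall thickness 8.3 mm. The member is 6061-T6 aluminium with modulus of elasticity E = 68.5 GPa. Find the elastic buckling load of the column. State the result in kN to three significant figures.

Inner diameter d_i = 125 − 2×8.3 = 108.4 mm
I = π(d_o⁴ − d_i⁴)/64 = π(125⁴ − 108.4⁴)/64 = 5.206×10^6 mm⁴
I = 5.206×10^6 mm⁴ = 5.206×10^-6 m⁴
Effective length L_e = K·L = 1 × 4.92 = 4.920 m
P_cr = π²EI / L_e² = π² × 68.5×10⁹ × 5.206×10^-6 / 4.920² = 1.454×10^5 N

P_cr ≈ 145 kN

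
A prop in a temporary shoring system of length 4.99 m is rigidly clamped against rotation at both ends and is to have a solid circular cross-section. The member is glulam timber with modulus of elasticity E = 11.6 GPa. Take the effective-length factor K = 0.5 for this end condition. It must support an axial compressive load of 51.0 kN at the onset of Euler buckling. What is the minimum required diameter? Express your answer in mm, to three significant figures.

L_e = K·L = 0.5 × 4.99 = 2.495 m
Required I = P_cr·L_e²/(π²E) = 5.100×10^4 × 2.495² / (π² × 1.16×10^10) = 2.773×10^-6 m⁴
I_req = 2.773×10^6 mm⁴
Solid circle: I = πd⁴/64  ⇒  d = (64I/π)^(1/4) = (64×2.773×10^6/π)^(1/4) = 86.7 mm

d ≈ 86.7 mm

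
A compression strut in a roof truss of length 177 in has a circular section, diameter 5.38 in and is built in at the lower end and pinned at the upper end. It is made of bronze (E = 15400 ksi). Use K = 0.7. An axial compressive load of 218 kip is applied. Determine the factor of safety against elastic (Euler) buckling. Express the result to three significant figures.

n ≈ 1.87

I = πd⁴/64 = π×5.38⁴/64 = 41.12 in⁴
Effective length L_e = K·L = 0.7 × 177 = 123.9 in
P_cr = π²EI / L_e² = π² × 15400×10³ × 41.12 / 123.9² = 4.072×10^5 lb
Factor of safety n = P_cr / P = 407.17 / 218 = 1.87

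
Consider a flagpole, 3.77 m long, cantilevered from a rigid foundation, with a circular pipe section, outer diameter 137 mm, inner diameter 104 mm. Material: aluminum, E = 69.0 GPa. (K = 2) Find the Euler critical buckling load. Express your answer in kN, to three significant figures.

P_cr ≈ 138 kN

d_o = 137 mm, d_i = 104 mm
I = π(d_o⁴ − d_i⁴)/64 = π(137⁴ − 104.0⁴)/64 = 1.155×10^7 mm⁴
I = 1.155×10^7 mm⁴ = 1.155×10^-5 m⁴
Effective length L_e = K·L = 2 × 3.77 = 7.540 m
P_cr = π²EI / L_e² = π² × 69.0×10⁹ × 1.155×10^-5 / 7.540² = 1.383×10^5 N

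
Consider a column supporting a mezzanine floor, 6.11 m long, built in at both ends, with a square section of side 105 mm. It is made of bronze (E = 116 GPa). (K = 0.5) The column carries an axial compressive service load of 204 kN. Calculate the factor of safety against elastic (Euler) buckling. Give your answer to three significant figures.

n ≈ 6.09

I = a⁴/12 = 105⁴/12 = 1.013×10^7 mm⁴
I = 1.013×10^7 mm⁴ = 1.013×10^-5 m⁴
Effective length L_e = K·L = 0.5 × 6.11 = 3.055 m
P_cr = π²EI / L_e² = π² × 116×10⁹ × 1.013×10^-5 / 3.055² = 1.243×10^6 N
Factor of safety n = P_cr / P = 1242.5 / 204 = 6.09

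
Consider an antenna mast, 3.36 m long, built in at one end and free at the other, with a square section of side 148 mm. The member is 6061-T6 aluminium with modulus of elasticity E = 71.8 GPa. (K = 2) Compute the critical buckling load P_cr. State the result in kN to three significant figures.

P_cr ≈ 627 kN

I = a⁴/12 = 148⁴/12 = 3.998×10^7 mm⁴
I = 3.998×10^7 mm⁴ = 3.998×10^-5 m⁴
Effective length L_e = K·L = 2 × 3.36 = 6.720 m
P_cr = π²EI / L_e² = π² × 71.8×10⁹ × 3.998×10^-5 / 6.720² = 6.274×10^5 N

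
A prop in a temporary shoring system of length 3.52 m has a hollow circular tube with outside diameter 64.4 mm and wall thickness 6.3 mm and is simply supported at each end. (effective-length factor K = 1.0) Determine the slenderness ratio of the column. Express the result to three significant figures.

λ ≈ 170

Inner diameter d_i = 64.4 − 2×6.3 = 51.80 mm
I = π(d_o⁴ − d_i⁴)/64 = π(64.4⁴ − 51.80⁴)/64 = 4.909×10^5 mm⁴
A = 1.150×10^3 mm²;  r_min = √(I/A) = √(4.909×10^5/1.150×10^3) = 20.66 mm
L_e = K·L = 1 × 3.52 m = 3.520 m = 3520.0 mm
λ = L_e / r_min = 3520.0 / 20.66 = 170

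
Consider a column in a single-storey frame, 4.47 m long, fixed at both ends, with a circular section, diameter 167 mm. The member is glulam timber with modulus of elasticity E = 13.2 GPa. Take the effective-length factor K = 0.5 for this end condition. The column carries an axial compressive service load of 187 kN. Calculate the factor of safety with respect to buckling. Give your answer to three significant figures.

I = πd⁴/64 = π×167⁴/64 = 3.818×10^7 mm⁴
I = 3.818×10^7 mm⁴ = 3.818×10^-5 m⁴
Effective length L_e = K·L = 0.5 × 4.47 = 2.235 m
P_cr = π²EI / L_e² = π² × 13.2×10⁹ × 3.818×10^-5 / 2.235² = 9.958×10^5 N
Factor of safety n = P_cr / P = 995.76 / 187 = 5.32

n ≈ 5.32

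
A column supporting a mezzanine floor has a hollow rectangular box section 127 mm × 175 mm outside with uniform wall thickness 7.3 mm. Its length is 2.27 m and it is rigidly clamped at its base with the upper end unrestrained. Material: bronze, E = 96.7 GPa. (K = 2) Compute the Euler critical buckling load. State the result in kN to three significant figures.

P_cr ≈ 504 kN

Inner dimensions: h_i = 175 − 2×7.3 = 160.4 mm, b_i = 127 − 2×7.3 = 112.4 mm
Weak-axis I_min = (h_o·b_o³ − h_i·b_i³)/12 with b_o = 127, b_i = 112.4 mm (shorter outer/inner sides).
I_min = (175×127³ − 160.4×112.4³)/12 = 1.089×10^7 mm⁴
I = 1.089×10^7 mm⁴ = 1.089×10^-5 m⁴
Effective length L_e = K·L = 2 × 2.27 = 4.540 m
P_cr = π²EI / L_e² = π² × 96.7×10⁹ × 1.089×10^-5 / 4.540² = 5.043×10^5 N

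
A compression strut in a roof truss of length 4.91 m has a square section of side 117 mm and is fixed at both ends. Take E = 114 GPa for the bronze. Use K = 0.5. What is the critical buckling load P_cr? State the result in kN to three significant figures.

I = a⁴/12 = 117⁴/12 = 1.562×10^7 mm⁴
I = 1.562×10^7 mm⁴ = 1.562×10^-5 m⁴
Effective length L_e = K·L = 0.5 × 4.91 = 2.455 m
P_cr = π²EI / L_e² = π² × 114×10⁹ × 1.562×10^-5 / 2.455² = 2.915×10^6 N

P_cr ≈ 2920 kN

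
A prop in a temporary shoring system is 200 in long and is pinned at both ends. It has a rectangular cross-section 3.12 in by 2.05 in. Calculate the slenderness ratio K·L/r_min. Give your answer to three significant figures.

For a rectangle r_min = b/√12 = 2.05/√12 = 0.5918 in
L_e = K·L = 1 × 200 = 200.0 in
λ = L_e / r_min = 200.00 / 0.5918 = 338

λ ≈ 338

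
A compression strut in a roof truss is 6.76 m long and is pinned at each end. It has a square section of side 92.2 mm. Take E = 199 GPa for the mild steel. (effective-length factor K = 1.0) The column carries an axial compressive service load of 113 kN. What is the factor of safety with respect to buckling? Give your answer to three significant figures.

I = a⁴/12 = 92.2⁴/12 = 6.022×10^6 mm⁴
I = 6.022×10^6 mm⁴ = 6.022×10^-6 m⁴
Effective length L_e = K·L = 1 × 6.76 = 6.760 m
P_cr = π²EI / L_e² = π² × 199×10⁹ × 6.022×10^-6 / 6.760² = 2.588×10^5 N
Factor of safety n = P_cr / P = 258.82 / 113 = 2.29

n ≈ 2.29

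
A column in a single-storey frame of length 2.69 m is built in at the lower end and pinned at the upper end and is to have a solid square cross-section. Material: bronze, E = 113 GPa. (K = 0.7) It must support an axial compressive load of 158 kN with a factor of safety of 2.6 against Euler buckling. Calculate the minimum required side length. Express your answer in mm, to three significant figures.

Required P_cr = n·P = 2.6 × 158 = 410.8 kN
L_e = K·L = 0.7 × 2.69 = 1.883 m
Required I = P_cr·L_e²/(π²E) = 4.108×10^5 × 1.883² / (π² × 1.13×10^11) = 1.306×10^-6 m⁴
I_req = 1.306×10^6 mm⁴
Solid square: I = a⁴/12  ⇒  a = (12I)^(1/4) = (12×1.306×10^6)^(1/4) = 62.9 mm

a ≈ 62.9 mm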